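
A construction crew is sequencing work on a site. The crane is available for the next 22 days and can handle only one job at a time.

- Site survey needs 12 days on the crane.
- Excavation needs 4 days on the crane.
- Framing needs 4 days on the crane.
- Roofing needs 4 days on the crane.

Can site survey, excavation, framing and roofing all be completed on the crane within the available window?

No

Running back to back, the jobs need 12 + 4 + 4 + 4 = 24 days on the crane.
Since 24 > 22, they cannot all fit.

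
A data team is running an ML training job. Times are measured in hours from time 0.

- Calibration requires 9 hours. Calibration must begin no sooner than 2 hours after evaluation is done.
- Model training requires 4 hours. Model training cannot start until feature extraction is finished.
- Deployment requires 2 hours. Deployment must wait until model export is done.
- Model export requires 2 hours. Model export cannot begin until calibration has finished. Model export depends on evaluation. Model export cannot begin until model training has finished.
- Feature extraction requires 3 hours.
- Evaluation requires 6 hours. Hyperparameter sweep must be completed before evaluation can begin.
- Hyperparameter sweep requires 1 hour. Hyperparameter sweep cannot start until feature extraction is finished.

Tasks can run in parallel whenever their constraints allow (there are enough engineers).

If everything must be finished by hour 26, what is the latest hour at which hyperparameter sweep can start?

Deployment has no dependents, so it just needs to finish by hour 26. Starting by 26 − 2 = hour 24 achieves that.
Model export has to be done before deployment (must start by hour 24). That means finishing by hour 24, i.e. starting by 24 − 2 = hour 22.
Since model export (must start by hour 22) depends on it, calibration must finish by hour 22. Backing off its 9-hour duration gives a latest start of hour 13.
Evaluation has several dependents: calibration (must start by hour 13, minus 2-hour gap → hour 11); model export (must start by hour 22). The earliest of those limits is hour 11, so evaluation must start by 11 − 6 = hour 5.
Hyperparameter sweep must finish before evaluation (must start by hour 5). With a 1-hour duration, hyperparameter sweep must start by 5 − 1 = hour 4.

4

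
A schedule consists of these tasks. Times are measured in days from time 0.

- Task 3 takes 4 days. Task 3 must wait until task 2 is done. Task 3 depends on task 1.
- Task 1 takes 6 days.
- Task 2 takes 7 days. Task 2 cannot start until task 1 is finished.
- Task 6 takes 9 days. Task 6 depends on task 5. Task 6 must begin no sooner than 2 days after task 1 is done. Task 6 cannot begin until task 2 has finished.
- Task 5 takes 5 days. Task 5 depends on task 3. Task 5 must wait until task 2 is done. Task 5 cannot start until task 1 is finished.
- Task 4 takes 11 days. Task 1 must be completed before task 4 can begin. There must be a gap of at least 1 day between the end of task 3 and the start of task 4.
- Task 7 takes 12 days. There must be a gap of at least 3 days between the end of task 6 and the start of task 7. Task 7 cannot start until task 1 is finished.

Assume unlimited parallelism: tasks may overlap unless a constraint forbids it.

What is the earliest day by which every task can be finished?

46

Task 1 has no prerequisites, so it starts at day 0 and finishes at day 6.
Task 2 cannot begin until task 1 (finishes day 6). It runs from day 6 to 6 + 7 = day 13.
For task 3: task 2 (finishes day 13); task 1 (finishes day 6). Taking the maximum gives a start of day 13, and it finishes at 13 + 4 = day 17.
Task 5 has to wait for task 3 (finishes day 17); task 2 (finishes day 13); task 1 (finishes day 6). The latest of these is day 17, so task 5 runs day 17 to 17 + 5 = day 22.
Task 6 has to wait for task 5 (finishes day 22); task 1 (finishes day 6, plus 2-day gap → day 8); task 2 (finishes day 13). The latest of these is day 22, so task 6 runs day 22 to 22 + 9 = day 31.
Task 7 needs all of task 6 (finishes day 31, plus 3-day gap → day 34); task 1 (finishes day 6). That puts its earliest start at day 34; it finishes at 34 + 12 = day 46.
For task 4: task 1 (finishes day 6); task 3 (finishes day 17, plus 1-day gap → day 18). Taking the maximum gives a start of day 18, and it finishes at 18 + 11 = day 29.
All tasks are finished once the last one completes. Finish times: Task 1 at 6, Task 2 at 13, Task 3 at 17, Task 4 at 29, Task 5 at 22, Task 6 at 31, Task 7 at 46. The latest is day 46.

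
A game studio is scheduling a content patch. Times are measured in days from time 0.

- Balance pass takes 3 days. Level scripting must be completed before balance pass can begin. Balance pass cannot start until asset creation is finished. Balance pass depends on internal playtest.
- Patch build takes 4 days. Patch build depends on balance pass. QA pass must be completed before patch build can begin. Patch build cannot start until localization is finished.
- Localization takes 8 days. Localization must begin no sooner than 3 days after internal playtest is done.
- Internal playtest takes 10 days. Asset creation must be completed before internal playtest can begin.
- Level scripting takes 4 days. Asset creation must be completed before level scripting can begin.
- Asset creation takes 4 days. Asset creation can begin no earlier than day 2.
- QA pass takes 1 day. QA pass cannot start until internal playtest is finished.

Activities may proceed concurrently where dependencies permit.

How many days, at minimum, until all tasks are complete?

Asset creation waits on its own release at day 2, so it starts at day 2 and finishes at 2 + 4 = day 6.
After asset creation (finishes day 6), internal playtest can start at day 6 and finishes at day 16.
QA pass waits on internal playtest (finishes day 16), so it starts at day 16 and finishes at 16 + 1 = day 17.
Localization waits on internal playtest (finishes day 16, plus 3-day gap → day 19), so it starts at day 19 and finishes at 19 + 8 = day 27.
After asset creation (finishes day 6), level scripting can start at day 6 and finishes at day 10.
Balance pass has to wait for level scripting (finishes day 10); asset creation (finishes day 6); internal playtest (finishes day 16). The latest of these is day 16, so balance pass runs day 16 to 16 + 3 = day 19.
Patch build needs all of balance pass (finishes day 19); QA pass (finishes day 17); localization (finishes day 27). That puts its earliest start at day 27; it finishes at 27 + 4 = day 31.
All tasks are finished once the last one completes. Finish times: Asset creation at 6, Level scripting at 10, Internal playtest at 16, Balance pass at 19, Localization at 27, QA pass at 17, Patch build at 31. The latest is day 31.

31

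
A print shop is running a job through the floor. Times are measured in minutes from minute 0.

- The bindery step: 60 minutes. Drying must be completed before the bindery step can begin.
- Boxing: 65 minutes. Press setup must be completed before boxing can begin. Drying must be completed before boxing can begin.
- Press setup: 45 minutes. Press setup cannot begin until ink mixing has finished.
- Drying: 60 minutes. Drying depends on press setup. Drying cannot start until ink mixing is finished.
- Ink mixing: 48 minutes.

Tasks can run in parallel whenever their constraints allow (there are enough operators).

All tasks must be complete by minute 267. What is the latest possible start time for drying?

142

Nothing follows the bindery step; the deadline of minute 267 is its only limit. It must start by 267 − 60 = minute 207.
Nothing follows boxing; the deadline of minute 267 is its only limit. It must start by 267 − 65 = minute 202.
Drying must finish in time for the bindery step (must start by minute 207); boxing (must start by minute 202). The tightest is minute 202, so drying must start by 202 − 60 = minute 142.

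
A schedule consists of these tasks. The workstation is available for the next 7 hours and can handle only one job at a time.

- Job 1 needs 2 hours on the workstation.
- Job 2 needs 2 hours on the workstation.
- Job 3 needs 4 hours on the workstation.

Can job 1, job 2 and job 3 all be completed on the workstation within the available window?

No

Running back to back, the jobs need 2 + 2 + 4 = 8 hours on the workstation.
Since 8 > 7, they cannot all fit.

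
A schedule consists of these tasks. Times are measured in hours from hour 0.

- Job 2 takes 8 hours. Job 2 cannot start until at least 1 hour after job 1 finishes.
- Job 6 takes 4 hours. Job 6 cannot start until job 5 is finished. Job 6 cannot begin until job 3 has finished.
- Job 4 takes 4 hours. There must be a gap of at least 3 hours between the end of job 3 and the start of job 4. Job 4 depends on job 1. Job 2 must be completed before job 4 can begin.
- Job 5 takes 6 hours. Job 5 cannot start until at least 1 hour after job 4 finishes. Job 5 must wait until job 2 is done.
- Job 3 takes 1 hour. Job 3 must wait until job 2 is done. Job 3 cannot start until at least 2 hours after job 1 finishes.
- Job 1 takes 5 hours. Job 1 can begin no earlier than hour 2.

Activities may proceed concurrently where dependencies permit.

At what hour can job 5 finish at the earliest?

31

Job 1 waits on its own release at hour 2, so it starts at hour 2 and finishes at 2 + 5 = hour 7.
Job 2 cannot begin until job 1 (finishes hour 7, plus 1-hour gap → hour 8). It runs from hour 8 to 8 + 8 = hour 16.
Job 3 cannot start until job 2 (finishes hour 16); job 1 (finishes hour 7, plus 2-hour gap → hour 9). The controlling bound is hour 16, so job 3 finishes at 16 + 1 = hour 17.
For job 4: job 3 (finishes hour 17, plus 3-hour gap → hour 20); job 1 (finishes hour 7); job 2 (finishes hour 16). Taking the maximum gives a start of hour 20, and it finishes at 20 + 4 = hour 24.
For job 5: job 4 (finishes hour 24, plus 1-hour gap → hour 25); job 2 (finishes hour 16). Taking the maximum gives a start of hour 25, and it finishes at 25 + 6 = hour 31.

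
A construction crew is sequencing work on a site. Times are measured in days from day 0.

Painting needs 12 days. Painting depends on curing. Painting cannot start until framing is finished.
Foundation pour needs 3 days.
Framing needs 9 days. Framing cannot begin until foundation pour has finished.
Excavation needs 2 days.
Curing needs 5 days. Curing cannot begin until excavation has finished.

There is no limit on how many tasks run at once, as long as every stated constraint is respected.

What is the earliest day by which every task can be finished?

Nothing blocks foundation pour, so it runs from day 0 to day 3.
Framing waits on foundation pour (finishes day 3), so it starts at day 3 and finishes at 3 + 9 = day 12.
Excavation can start immediately at day 0; it finishes at day 2.
After excavation (finishes day 2), curing can start at day 2 and finishes at day 7.
Painting has to wait for curing (finishes day 7); framing (finishes day 12). The latest of these is day 12, so painting runs day 12 to 12 + 12 = day 24.
All tasks are finished once the last one completes. Finish times: Excavation at 2, Foundation pour at 3, Curing at 7, Framing at 12, Painting at 24. The latest is day 24.

24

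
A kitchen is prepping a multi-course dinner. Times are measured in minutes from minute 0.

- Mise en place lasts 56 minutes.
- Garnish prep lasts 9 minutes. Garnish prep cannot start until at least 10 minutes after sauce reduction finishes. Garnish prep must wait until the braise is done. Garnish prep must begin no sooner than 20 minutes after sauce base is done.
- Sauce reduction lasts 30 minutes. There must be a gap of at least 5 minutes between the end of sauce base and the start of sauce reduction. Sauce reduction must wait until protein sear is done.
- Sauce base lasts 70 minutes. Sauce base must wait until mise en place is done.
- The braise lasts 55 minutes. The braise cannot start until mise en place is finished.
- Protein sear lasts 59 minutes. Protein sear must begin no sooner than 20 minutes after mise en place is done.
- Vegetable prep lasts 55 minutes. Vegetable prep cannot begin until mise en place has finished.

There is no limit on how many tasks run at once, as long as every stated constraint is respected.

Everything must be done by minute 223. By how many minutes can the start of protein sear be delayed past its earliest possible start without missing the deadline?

Mise en place can start immediately at minute 0; it finishes at minute 56.
Protein sear cannot begin until mise en place (finishes minute 56, plus 20-minute gap → minute 76). It runs from minute 76 to 76 + 59 = minute 135.

Working backward from the deadline:
Garnish prep has no dependents, so it just needs to finish by minute 223. Starting by 223 − 9 = minute 214 achieves that.
Since garnish prep (must start by minute 214, minus 10-minute gap → minute 204) depends on it, sauce reduction must finish by minute 204. Backing off its 30-minute duration gives a latest start of minute 174.
Protein sear feeds into sauce reduction (must start by minute 174); so protein sear must finish by minute 174 and therefore start by minute 115.
So protein sear can start as early as minute 76 and as late as minute 115, giving 115 − 76 = 39 minutes of slack.

39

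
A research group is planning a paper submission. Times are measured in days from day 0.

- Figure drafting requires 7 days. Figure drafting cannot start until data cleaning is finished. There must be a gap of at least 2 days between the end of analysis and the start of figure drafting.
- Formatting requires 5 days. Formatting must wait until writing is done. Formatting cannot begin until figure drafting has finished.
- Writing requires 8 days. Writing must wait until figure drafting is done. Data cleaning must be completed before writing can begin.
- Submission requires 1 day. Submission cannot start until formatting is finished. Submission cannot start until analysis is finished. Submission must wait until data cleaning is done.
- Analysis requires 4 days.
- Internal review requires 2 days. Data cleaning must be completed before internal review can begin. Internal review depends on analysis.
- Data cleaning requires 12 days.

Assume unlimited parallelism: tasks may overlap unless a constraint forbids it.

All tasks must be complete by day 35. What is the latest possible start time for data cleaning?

Nothing follows submission; the deadline of day 35 is its only limit. It must start by 35 − 1 = day 34.
Formatting feeds into submission (must start by day 34); so formatting must finish by day 34 and therefore start by day 29.
Since formatting (must start by day 29) depends on it, writing must finish by day 29. Backing off its 8-day duration gives a latest start of day 21.
Figure drafting has several dependents: writing (must start by day 21); formatting (must start by day 29). The earliest of those limits is day 21, so figure drafting must start by 21 − 7 = day 14.
Internal review has no dependents, so it just needs to finish by day 35. Starting by 35 − 2 = day 33 achieves that.
For data cleaning: figure drafting (must start by day 14); writing (must start by day 21); internal review (must start by day 33); submission (must start by day 34). The most restrictive is day 14; with a 12-day duration, data cleaning must start by day 2.

2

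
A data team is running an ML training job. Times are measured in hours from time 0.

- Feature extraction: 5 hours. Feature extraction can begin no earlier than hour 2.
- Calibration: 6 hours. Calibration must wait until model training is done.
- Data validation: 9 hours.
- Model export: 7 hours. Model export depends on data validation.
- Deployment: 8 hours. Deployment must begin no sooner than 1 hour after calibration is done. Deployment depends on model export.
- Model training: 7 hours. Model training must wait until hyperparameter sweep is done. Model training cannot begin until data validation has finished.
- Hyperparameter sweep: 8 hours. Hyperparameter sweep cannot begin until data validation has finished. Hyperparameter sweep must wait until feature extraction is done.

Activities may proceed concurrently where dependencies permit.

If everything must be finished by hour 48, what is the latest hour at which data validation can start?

Nothing follows deployment; the deadline of hour 48 is its only limit. It must start by 48 − 8 = hour 40.
Calibration must finish before deployment (must start by hour 40, minus 1-hour gap → hour 39). With a 6-hour duration, calibration must start by 39 − 6 = hour 33.
Model training has to be done before calibration (must start by hour 33). That means finishing by hour 33, i.e. starting by 33 − 7 = hour 26.
Hyperparameter sweep has to be done before model training (must start by hour 26). That means finishing by hour 26, i.e. starting by 26 − 8 = hour 18.
Model export must finish before deployment (must start by hour 40). With a 7-hour duration, model export must start by 40 − 7 = hour 33.
Data validation feeds hyperparameter sweep (must start by hour 18); model training (must start by hour 26); model export (must start by hour 33). Taking the minimum, data validation must finish by hour 18 and start by 18 − 9 = hour 9.

9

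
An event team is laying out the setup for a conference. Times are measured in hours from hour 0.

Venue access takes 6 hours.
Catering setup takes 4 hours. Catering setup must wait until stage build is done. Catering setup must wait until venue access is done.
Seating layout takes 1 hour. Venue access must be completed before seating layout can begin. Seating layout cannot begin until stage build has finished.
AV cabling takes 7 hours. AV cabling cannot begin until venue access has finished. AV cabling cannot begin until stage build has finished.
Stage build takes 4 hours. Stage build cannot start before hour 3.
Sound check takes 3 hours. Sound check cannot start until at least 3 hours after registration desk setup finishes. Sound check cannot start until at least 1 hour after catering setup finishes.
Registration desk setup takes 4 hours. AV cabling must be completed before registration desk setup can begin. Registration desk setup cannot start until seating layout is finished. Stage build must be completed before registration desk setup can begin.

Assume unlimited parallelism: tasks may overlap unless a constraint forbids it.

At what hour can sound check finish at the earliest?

Stage build cannot begin until its own release at hour 3. It runs from hour 3 to 3 + 4 = hour 7.
Venue access can start immediately at hour 0; it finishes at hour 6.
Catering setup needs all of stage build (finishes hour 7); venue access (finishes hour 6). That puts its earliest start at hour 7; it finishes at 7 + 4 = hour 11.
Seating layout cannot start until venue access (finishes hour 6); stage build (finishes hour 7). The controlling bound is hour 7, so seating layout finishes at 7 + 1 = hour 8.
For AV cabling: venue access (finishes hour 6); stage build (finishes hour 7). Taking the maximum gives a start of hour 7, and it finishes at 7 + 7 = hour 14.
For registration desk setup: AV cabling (finishes hour 14); seating layout (finishes hour 8); stage build (finishes hour 7). Taking the maximum gives a start of hour 14, and it finishes at 14 + 4 = hour 18.
Sound check needs all of registration desk setup (finishes hour 18, plus 3-hour gap → hour 21); catering setup (finishes hour 11, plus 1-hour gap → hour 12). That puts its earliest start at hour 21; it finishes at 21 + 3 = hour 24.

24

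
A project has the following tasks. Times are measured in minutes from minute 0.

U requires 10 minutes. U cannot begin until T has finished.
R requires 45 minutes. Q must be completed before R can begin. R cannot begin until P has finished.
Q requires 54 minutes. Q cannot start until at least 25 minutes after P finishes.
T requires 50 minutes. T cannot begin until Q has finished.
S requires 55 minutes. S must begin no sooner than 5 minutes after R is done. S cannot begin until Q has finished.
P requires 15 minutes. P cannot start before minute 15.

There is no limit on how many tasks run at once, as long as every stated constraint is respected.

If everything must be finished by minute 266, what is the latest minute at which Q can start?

107

S has no dependents, so it just needs to finish by minute 266. Starting by 266 − 55 = minute 211 achieves that.
Since S (must start by minute 211, minus 5-minute gap → minute 206) depends on it, R must finish by minute 206. Backing off its 45-minute duration gives a latest start of minute 161.
Nothing follows U; the deadline of minute 266 is its only limit. It must start by 266 − 10 = minute 256.
T must finish before U (must start by minute 256). With a 50-minute duration, T must start by 256 − 50 = minute 206.
Q has several dependents: R (must start by minute 161); S (must start by minute 211); T (must start by minute 206). The earliest of those limits is minute 161, so Q must start by 161 − 54 = minute 107.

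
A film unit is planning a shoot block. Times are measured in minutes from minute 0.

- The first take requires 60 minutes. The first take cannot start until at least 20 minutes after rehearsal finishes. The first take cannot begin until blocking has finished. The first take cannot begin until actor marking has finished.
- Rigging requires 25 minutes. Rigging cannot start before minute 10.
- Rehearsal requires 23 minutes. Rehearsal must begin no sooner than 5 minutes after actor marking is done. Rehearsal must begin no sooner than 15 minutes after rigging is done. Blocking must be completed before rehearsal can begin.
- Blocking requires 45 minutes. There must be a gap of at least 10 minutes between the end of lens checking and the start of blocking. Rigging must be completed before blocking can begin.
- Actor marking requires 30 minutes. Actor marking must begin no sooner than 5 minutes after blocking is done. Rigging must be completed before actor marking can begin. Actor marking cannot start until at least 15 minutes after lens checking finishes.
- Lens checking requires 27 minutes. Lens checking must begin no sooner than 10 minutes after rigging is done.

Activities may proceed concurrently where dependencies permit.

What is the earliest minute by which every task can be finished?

Rigging cannot begin until its own release at minute 10. It runs from minute 10 to 10 + 25 = minute 35.
After rigging (finishes minute 35, plus 10-minute gap → minute 45), lens checking can start at minute 45 and finishes at minute 72.
Blocking cannot start until lens checking (finishes minute 72, plus 10-minute gap → minute 82); rigging (finishes minute 35). The controlling bound is minute 82, so blocking finishes at 82 + 45 = minute 127.
Actor marking has to wait for blocking (finishes minute 127, plus 5-minute gap → minute 132); rigging (finishes minute 35); lens checking (finishes minute 72, plus 15-minute gap → minute 87). The latest of these is minute 132, so actor marking runs minute 132 to 132 + 30 = minute 162.
For rehearsal: actor marking (finishes minute 162, plus 5-minute gap → minute 167); rigging (finishes minute 35, plus 15-minute gap → minute 50); blocking (finishes minute 127). Taking the maximum gives a start of minute 167, and it finishes at 167 + 23 = minute 190.
The first take needs all of rehearsal (finishes minute 190, plus 20-minute gap → minute 210); blocking (finishes minute 127); actor marking (finishes minute 162). That puts its earliest start at minute 210; it finishes at 210 + 60 = minute 270.
All tasks are finished once the last one completes. Finish times: Rigging at 35, Lens checking at 72, Blocking at 127, Actor marking at 162, Rehearsal at 190, The first take at 270. The latest is minute 270.

270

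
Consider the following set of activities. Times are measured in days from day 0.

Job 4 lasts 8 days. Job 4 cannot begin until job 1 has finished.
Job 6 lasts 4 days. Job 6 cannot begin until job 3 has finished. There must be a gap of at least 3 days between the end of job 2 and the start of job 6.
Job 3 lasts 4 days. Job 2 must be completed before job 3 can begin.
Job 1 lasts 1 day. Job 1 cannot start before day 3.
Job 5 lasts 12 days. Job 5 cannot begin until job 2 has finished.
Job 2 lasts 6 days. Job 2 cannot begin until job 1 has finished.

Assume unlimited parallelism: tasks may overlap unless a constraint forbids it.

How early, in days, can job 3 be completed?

14

After its own release at day 3, job 1 can start at day 3 and finishes at day 4.
Job 2 cannot begin until job 1 (finishes day 4). It runs from day 4 to 4 + 6 = day 10.
Job 3 cannot begin until job 2 (finishes day 10). It runs from day 10 to 10 + 4 = day 14.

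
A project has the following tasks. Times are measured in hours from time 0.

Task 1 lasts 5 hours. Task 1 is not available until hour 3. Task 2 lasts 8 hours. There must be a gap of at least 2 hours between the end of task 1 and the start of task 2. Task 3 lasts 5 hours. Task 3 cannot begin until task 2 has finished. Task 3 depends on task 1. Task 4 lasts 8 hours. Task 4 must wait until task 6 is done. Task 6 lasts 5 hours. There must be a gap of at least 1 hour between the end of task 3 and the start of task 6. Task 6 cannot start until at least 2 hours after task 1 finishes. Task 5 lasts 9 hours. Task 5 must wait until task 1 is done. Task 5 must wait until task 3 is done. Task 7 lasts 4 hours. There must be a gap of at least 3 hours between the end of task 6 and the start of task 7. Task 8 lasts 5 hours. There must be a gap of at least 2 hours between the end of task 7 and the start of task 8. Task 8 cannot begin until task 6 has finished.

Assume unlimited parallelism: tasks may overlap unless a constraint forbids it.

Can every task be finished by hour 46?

Yes

After its own release at hour 3, task 1 can start at hour 3 and finishes at hour 8.
Task 2 cannot begin until task 1 (finishes hour 8, plus 2-hour gap → hour 10). It runs from hour 10 to 10 + 8 = hour 18.
Task 3 cannot start until task 2 (finishes hour 18); task 1 (finishes hour 8). The controlling bound is hour 18, so task 3 finishes at 18 + 5 = hour 23.
Task 6 cannot start until task 3 (finishes hour 23, plus 1-hour gap → hour 24); task 1 (finishes hour 8, plus 2-hour gap → hour 10). The controlling bound is hour 24, so task 6 finishes at 24 + 5 = hour 29.
Task 7 waits on task 6 (finishes hour 29, plus 3-hour gap → hour 32), so it starts at hour 32 and finishes at 32 + 4 = hour 36.
Task 8 has to wait for task 7 (finishes hour 36, plus 2-hour gap → hour 38); task 6 (finishes hour 29). The latest of these is hour 38, so task 8 runs hour 38 to 38 + 5 = hour 43.
Task 4 cannot begin until task 6 (finishes hour 29). It runs from hour 29 to 29 + 8 = hour 37.
Task 5 cannot start until task 1 (finishes hour 8); task 3 (finishes hour 23). The controlling bound is hour 23, so task 5 finishes at 23 + 9 = hour 32.
Every task is finished by hour 43, which is no later than the deadline of 46, so the schedule is feasible.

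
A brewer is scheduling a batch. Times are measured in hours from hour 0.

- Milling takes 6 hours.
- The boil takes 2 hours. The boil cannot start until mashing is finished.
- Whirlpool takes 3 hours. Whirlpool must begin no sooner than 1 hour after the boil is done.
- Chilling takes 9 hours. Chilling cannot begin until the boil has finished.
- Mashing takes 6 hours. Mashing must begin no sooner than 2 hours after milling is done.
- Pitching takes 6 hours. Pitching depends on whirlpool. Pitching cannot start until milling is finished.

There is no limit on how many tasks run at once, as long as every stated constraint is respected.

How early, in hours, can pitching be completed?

Milling has no prerequisites, so it starts at hour 0 and finishes at hour 6.
Mashing waits on milling (finishes hour 6, plus 2-hour gap → hour 8), so it starts at hour 8 and finishes at 8 + 6 = hour 14.
The boil cannot begin until mashing (finishes hour 14). It runs from hour 14 to 14 + 2 = hour 16.
Whirlpool waits on the boil (finishes hour 16, plus 1-hour gap → hour 17), so it starts at hour 17 and finishes at 17 + 3 = hour 20.
For pitching: whirlpool (finishes hour 20); milling (finishes hour 6). Taking the maximum gives a start of hour 20, and it finishes at 20 + 6 = hour 26.

26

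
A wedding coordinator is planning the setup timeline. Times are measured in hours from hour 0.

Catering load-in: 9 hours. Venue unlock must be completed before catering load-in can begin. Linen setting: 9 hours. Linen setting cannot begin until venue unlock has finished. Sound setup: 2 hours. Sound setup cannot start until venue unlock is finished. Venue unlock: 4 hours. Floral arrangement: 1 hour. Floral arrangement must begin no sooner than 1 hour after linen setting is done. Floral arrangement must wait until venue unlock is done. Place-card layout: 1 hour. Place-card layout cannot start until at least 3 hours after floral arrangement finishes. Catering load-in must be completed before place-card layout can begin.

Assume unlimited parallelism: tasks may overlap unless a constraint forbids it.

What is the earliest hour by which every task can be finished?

19

Venue unlock has no prerequisites, so it starts at hour 0 and finishes at hour 4.
Catering load-in waits on venue unlock (finishes hour 4), so it starts at hour 4 and finishes at 4 + 9 = hour 13.
Sound setup waits on venue unlock (finishes hour 4), so it starts at hour 4 and finishes at 4 + 2 = hour 6.
After venue unlock (finishes hour 4), linen setting can start at hour 4 and finishes at hour 13.
Floral arrangement cannot start until linen setting (finishes hour 13, plus 1-hour gap → hour 14); venue unlock (finishes hour 4). The controlling bound is hour 14, so floral arrangement finishes at 14 + 1 = hour 15.
For place-card layout: floral arrangement (finishes hour 15, plus 3-hour gap → hour 18); catering load-in (finishes hour 13). Taking the maximum gives a start of hour 18, and it finishes at 18 + 1 = hour 19.
All tasks are finished once the last one completes. Finish times: Venue unlock at 4, Linen setting at 13, Floral arrangement at 15, Sound setup at 6, Catering load-in at 13, Place-card layout at 19. The latest is hour 19.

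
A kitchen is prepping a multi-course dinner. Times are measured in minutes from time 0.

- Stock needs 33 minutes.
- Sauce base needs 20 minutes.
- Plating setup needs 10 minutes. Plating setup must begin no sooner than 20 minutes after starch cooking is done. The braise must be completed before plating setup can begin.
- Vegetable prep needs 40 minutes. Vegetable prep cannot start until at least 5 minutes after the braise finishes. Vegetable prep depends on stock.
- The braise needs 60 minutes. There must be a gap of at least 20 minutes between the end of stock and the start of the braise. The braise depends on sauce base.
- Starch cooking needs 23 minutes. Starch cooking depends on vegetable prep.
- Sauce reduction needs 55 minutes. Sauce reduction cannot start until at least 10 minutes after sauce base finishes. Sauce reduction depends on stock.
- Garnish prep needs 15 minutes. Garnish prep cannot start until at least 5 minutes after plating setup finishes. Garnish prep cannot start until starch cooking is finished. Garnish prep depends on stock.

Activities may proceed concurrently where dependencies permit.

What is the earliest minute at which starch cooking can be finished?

181

Sauce base has no prerequisites, so it starts at minute 0 and finishes at minute 20.
Nothing blocks stock, so it runs from minute 0 to minute 33.
The braise needs all of stock (finishes minute 33, plus 20-minute gap → minute 53); sauce base (finishes minute 20). That puts its earliest start at minute 53; it finishes at 53 + 60 = minute 113.
Vegetable prep cannot start until the braise (finishes minute 113, plus 5-minute gap → minute 118); stock (finishes minute 33). The controlling bound is minute 118, so vegetable prep finishes at 118 + 40 = minute 158.
Starch cooking waits on vegetable prep (finishes minute 158), so it starts at minute 158 and finishes at 158 + 23 = minute 181.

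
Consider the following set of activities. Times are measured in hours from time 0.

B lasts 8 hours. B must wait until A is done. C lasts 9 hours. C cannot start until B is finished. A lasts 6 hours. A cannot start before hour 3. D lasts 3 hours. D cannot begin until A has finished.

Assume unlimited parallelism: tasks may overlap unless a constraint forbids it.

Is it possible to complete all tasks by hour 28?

After its own release at hour 3, A can start at hour 3 and finishes at hour 9.
After A (finishes hour 9), D can start at hour 9 and finishes at hour 12.
B cannot begin until A (finishes hour 9). It runs from hour 9 to 9 + 8 = hour 17.
After B (finishes hour 17), C can start at hour 17 and finishes at hour 26.
Every task is finished by hour 26, which is no later than the deadline of 28, so the schedule is feasible.

Yes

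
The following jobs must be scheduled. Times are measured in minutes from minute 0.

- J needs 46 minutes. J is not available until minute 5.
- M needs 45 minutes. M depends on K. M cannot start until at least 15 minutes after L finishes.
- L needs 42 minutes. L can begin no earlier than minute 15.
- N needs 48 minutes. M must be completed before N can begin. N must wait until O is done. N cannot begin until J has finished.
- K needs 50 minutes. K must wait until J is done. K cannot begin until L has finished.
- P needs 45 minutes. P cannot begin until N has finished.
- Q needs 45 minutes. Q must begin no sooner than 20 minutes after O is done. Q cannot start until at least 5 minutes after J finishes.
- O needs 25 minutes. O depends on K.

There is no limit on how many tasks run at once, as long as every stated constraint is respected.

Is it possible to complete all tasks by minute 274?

L waits on its own release at minute 15, so it starts at minute 15 and finishes at 15 + 42 = minute 57.
J cannot begin until its own release at minute 5. It runs from minute 5 to 5 + 46 = minute 51.
K has to wait for J (finishes minute 51); L (finishes minute 57). The latest of these is minute 57, so K runs minute 57 to 57 + 50 = minute 107.
After K (finishes minute 107), O can start at minute 107 and finishes at minute 132.
Q needs all of O (finishes minute 132, plus 20-minute gap → minute 152); J (finishes minute 51, plus 5-minute gap → minute 56). That puts its earliest start at minute 152; it finishes at 152 + 45 = minute 197.
M needs all of K (finishes minute 107); L (finishes minute 57, plus 15-minute gap → minute 72). That puts its earliest start at minute 107; it finishes at 107 + 45 = minute 152.
For N: M (finishes minute 152); O (finishes minute 132); J (finishes minute 51). Taking the maximum gives a start of minute 152, and it finishes at 152 + 48 = minute 200.
After N (finishes minute 200), P can start at minute 200 and finishes at minute 245.
Every task is finished by minute 245, which is no later than the deadline of 274, so the schedule is feasible.

Yes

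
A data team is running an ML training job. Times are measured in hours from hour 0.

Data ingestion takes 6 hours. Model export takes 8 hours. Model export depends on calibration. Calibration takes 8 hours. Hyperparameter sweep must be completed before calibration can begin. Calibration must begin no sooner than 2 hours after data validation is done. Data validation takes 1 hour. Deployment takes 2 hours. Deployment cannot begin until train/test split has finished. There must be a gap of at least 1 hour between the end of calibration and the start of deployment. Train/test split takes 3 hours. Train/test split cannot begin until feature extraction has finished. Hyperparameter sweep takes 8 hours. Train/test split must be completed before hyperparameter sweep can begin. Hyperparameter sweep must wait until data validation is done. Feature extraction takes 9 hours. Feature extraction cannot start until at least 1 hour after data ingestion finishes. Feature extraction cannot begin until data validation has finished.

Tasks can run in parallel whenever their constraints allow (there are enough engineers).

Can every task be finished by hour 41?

Data validation has no prerequisites, so it starts at hour 0 and finishes at hour 1.
Data ingestion has no prerequisites, so it starts at hour 0 and finishes at hour 6.
Feature extraction needs all of data ingestion (finishes hour 6, plus 1-hour gap → hour 7); data validation (finishes hour 1). That puts its earliest start at hour 7; it finishes at 7 + 9 = hour 16.
Train/test split cannot begin until feature extraction (finishes hour 16). It runs from hour 16 to 16 + 3 = hour 19.
Hyperparameter sweep cannot start until train/test split (finishes hour 19); data validation (finishes hour 1). The controlling bound is hour 19, so hyperparameter sweep finishes at 19 + 8 = hour 27.
Calibration cannot start until hyperparameter sweep (finishes hour 27); data validation (finishes hour 1, plus 2-hour gap → hour 3). The controlling bound is hour 27, so calibration finishes at 27 + 8 = hour 35.
Deployment cannot start until train/test split (finishes hour 19); calibration (finishes hour 35, plus 1-hour gap → hour 36). The controlling bound is hour 36, so deployment finishes at 36 + 2 = hour 38.
Model export cannot begin until calibration (finishes hour 35). It runs from hour 35 to 35 + 8 = hour 43.
The earliest everything can be done is hour 43, which is after the deadline of 41, so it is not possible.

No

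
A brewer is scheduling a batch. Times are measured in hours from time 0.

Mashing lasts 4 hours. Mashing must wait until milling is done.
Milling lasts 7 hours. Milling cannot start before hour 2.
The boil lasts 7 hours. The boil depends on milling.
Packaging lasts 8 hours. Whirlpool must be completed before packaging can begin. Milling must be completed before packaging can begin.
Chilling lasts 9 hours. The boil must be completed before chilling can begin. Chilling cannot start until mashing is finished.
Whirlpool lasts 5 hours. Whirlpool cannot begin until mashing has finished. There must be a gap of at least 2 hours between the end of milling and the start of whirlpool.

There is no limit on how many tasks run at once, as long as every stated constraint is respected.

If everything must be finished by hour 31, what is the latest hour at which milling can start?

7

Packaging has no dependents, so it just needs to finish by hour 31. Starting by 31 − 8 = hour 23 achieves that.
Whirlpool has to be done before packaging (must start by hour 23). That means finishing by hour 23, i.e. starting by 23 − 5 = hour 18.
Chilling must finish by hour 31; it takes 9 hours, so it must start by 31 − 9 = hour 22.
Mashing must finish in time for whirlpool (must start by hour 18); chilling (must start by hour 22). The tightest is hour 18, so mashing must start by 18 − 4 = hour 14.
The boil must finish before chilling (must start by hour 22). With a 7-hour duration, the boil must start by 22 − 7 = hour 15.
Milling feeds mashing (must start by hour 14); the boil (must start by hour 15); whirlpool (must start by hour 18, minus 2-hour gap → hour 16); packaging (must start by hour 23). Taking the minimum, milling must finish by hour 14 and start by 14 − 7 = hour 7.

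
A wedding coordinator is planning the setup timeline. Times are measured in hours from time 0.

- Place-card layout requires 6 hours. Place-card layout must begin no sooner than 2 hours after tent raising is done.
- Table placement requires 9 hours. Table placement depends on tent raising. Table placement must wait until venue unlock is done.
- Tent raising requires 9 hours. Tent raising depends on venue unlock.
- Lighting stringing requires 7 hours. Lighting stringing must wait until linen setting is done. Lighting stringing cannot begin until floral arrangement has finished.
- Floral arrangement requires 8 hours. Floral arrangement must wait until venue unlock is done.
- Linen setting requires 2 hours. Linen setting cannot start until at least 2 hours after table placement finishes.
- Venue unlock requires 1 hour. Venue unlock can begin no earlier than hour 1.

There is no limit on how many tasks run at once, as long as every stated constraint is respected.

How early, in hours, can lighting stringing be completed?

31

Venue unlock cannot begin until its own release at hour 1. It runs from hour 1 to 1 + 1 = hour 2.
Floral arrangement cannot begin until venue unlock (finishes hour 2). It runs from hour 2 to 2 + 8 = hour 10.
Tent raising waits on venue unlock (finishes hour 2), so it starts at hour 2 and finishes at 2 + 9 = hour 11.
Table placement has to wait for tent raising (finishes hour 11); venue unlock (finishes hour 2). The latest of these is hour 11, so table placement runs hour 11 to 11 + 9 = hour 20.
Linen setting waits on table placement (finishes hour 20, plus 2-hour gap → hour 22), so it starts at hour 22 and finishes at 22 + 2 = hour 24.
Lighting stringing cannot start until linen setting (finishes hour 24); floral arrangement (finishes hour 10). The controlling bound is hour 24, so lighting stringing finishes at 24 + 7 = hour 31.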